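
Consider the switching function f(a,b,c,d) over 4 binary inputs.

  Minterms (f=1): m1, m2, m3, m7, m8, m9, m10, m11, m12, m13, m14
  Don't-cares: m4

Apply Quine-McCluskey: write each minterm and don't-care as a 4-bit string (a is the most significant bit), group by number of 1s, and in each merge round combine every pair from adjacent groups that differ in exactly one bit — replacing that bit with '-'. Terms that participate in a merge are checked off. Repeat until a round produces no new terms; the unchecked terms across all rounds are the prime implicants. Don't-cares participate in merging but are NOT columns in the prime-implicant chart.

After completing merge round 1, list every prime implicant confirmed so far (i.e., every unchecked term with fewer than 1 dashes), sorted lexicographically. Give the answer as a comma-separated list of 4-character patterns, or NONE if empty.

size-2^0 implicants → 0001(✓)  0010(✓)  0011(✓)  0100(✓)  0111(✓)  1000(✓)  1001(✓)  1010(✓)  1011(✓)  1100(✓)  1101(✓)  1110(✓)
size-2^1 implicants → -001(✓)  -010(✓)  -011(✓)  -100  0-11  00-1(✓)  001-(✓)  1-00(✓)  1-01(✓)  1-10(✓)  10-0(✓)  10-1(✓)  100-(✓)  101-(✓)  11-0(✓)  110-(✓)
size-2^2 implicants → -0-1  -01-  1--0  1-0-  10--
Unchecked terms (primes): -0-1, -01-, -100, 0-11, 1--0, 1-0-, 10--

NONE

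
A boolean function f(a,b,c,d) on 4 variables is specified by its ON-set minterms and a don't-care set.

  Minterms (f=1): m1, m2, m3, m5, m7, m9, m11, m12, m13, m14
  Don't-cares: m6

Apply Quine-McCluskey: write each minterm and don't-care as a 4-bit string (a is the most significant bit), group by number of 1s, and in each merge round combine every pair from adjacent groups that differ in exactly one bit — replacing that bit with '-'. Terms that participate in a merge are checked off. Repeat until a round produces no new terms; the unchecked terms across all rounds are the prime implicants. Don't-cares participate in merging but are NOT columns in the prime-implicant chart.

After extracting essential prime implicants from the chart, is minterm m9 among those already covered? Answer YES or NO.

Round 0: 0001✓ 0010✓ 0011✓ 0101✓ 0110✓ 0111✓ 1001✓ 1011✓ 1100✓ 1101✓ 1110✓
Round 1: -001✓ -011✓ -101✓ -110 0-01✓ 0-10✓ 0-11✓ 00-1✓ 001-✓ 01-1✓ 011-✓ 1-01✓ 10-1✓ 11-0 110-
Round 2: --01 -0-1 0--1 0-1-
PIs = {--01, -0-1, -110, 0--1, 0-1-, 11-0, 110-}
Coverage chart:
  m1: --01,-0-1,0--1
  m2: 0-1- ←essential
  m3: -0-1,0--1,0-1-
  m5: --01,0--1
  m7: 0--1,0-1-
  m9: --01,-0-1
  m11: -0-1 ←essential
  m12: 11-0,110-
  m13: --01,110-
  m14: -110,11-0
Essential: -0-1, 0-1-

YES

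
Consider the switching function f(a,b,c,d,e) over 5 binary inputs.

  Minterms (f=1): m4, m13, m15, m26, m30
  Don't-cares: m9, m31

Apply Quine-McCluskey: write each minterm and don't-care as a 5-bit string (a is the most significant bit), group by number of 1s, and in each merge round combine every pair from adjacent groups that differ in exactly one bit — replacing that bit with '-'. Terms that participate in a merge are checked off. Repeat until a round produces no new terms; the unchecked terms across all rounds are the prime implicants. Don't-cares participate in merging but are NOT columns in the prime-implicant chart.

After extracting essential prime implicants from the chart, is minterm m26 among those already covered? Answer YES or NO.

YES

Round 0: 00100 01001✓ 01101✓ 01111✓ 11010✓ 11110✓ 11111✓
Round 1: -1111 01-01 011-1 11-10 1111-
PIs = {-1111, 00100, 01-01, 011-1, 11-10, 1111-}
Coverage chart:
  m4: 00100 ←essential
  m13: 01-01,011-1
  m15: -1111,011-1
  m26: 11-10 ←essential
  m30: 11-10,1111-
Essential: 00100, 11-10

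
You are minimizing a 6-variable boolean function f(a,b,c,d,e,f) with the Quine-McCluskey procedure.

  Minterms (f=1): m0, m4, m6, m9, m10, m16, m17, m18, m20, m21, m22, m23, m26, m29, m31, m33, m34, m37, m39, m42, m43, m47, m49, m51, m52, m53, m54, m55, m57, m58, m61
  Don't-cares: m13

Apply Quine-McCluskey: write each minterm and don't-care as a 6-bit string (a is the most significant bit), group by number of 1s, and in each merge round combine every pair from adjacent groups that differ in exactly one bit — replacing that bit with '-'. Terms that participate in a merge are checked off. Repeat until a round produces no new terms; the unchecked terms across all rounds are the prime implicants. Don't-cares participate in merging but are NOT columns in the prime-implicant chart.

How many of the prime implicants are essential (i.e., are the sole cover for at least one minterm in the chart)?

size-2^0 implicants → 000000(✓)  000100(✓)  000110(✓)  001001(✓)  001010(✓)  001101(✓)  010000(✓)  010001(✓)  010010(✓)  010100(✓)  010101(✓)  010110(✓)  010111(✓)  011010(✓)  011101(✓)  011111(✓)  100001(✓)  100010(✓)  100101(✓)  100111(✓)  101010(✓)  101011(✓)  101111(✓)  110001(✓)  110011(✓)  110100(✓)  110101(✓)  110110(✓)  110111(✓)  111001(✓)  111010(✓)  111101(✓)
size-2^1 implicants → -01010(✓)  -10001(✓)  -10100(✓)  -10101(✓)  -10110(✓)  -10111(✓)  -11010(✓)  -11101(✓)  0-0000(✓)  0-0100(✓)  0-0110(✓)  0-1010(✓)  0-1101  000-00(✓)  0001-0(✓)  001-01  01-010  01-101(✓)  01-111(✓)  010-00(✓)  010-01(✓)  010-10(✓)  0100-0(✓)  01000-(✓)  0101-0(✓)  0101-1(✓)  01010-(✓)  01011-(✓)  0111-1(✓)  1-0001(✓)  1-0101(✓)  1-0111(✓)  1-1010(✓)  10-010  10-111  100-01(✓)  1001-1(✓)  101-11  10101-  11-001(✓)  11-101(✓)  110-01(✓)  110-11(✓)  1100-1(✓)  1101-0(✓)  1101-1(✓)  11010-(✓)  11011-(✓)  111-01(✓)
size-2^2 implicants → --1010  -1-101  -10-01  -101-0(✓)  -101-1(✓)  -1010-(✓)  -1011-(✓)  0-0-00  0-01-0  01-1-1  010--0  010-0-  0101--(✓)  1-0-01  1-01-1  11--01  110--1  1101--(✓)
size-2^3 implicants → -101--
Unchecked terms (primes): --1010, -1-101, -10-01, -101--, 0-0-00, 0-01-0, 0-1101, 001-01, 01-010, 01-1-1, 010--0, 010-0-, 1-0-01, 1-01-1, 10-010, 10-111, 101-11, 10101-, 11--01, 110--1
Minterm coverage:
  m0 ⊆ 0-0-00 [E]
  m4 ⊆ 0-0-00,0-01-0
  m6 ⊆ 0-01-0 [E]
  m9 ⊆ 001-01 [E]
  m10 ⊆ --1010 [E]
  m16 ⊆ 0-0-00,010--0,010-0-
  m17 ⊆ -10-01,010-0-
  m18 ⊆ 01-010,010--0
  m20 ⊆ -101--,0-0-00,0-01-0,010--0,010-0-
  m21 ⊆ -1-101,-10-01,-101--,01-1-1,010-0-
  m22 ⊆ -101--,0-01-0,010--0
  m23 ⊆ -101--,01-1-1
  m26 ⊆ --1010,01-010
  m29 ⊆ -1-101,0-1101,01-1-1
  m31 ⊆ 01-1-1 [E]
  m33 ⊆ 1-0-01 [E]
  m34 ⊆ 10-010 [E]
  m37 ⊆ 1-0-01,1-01-1
  m39 ⊆ 1-01-1,10-111
  m42 ⊆ --1010,10-010,10101-
  m43 ⊆ 101-11,10101-
  m47 ⊆ 10-111,101-11
  m49 ⊆ -10-01,1-0-01,11--01,110--1
  m51 ⊆ 110--1 [E]
  m52 ⊆ -101-- [E]
  m53 ⊆ -1-101,-10-01,-101--,1-0-01,1-01-1,11--01,110--1
  m54 ⊆ -101-- [E]
  m55 ⊆ -101--,1-01-1,110--1
  m57 ⊆ 11--01 [E]
  m58 ⊆ --1010 [E]
  m61 ⊆ -1-101,11--01
E = {--1010, -101--, 0-0-00, 0-01-0, 001-01, 01-1-1, 1-0-01, 10-010, 11--01, 110--1}

10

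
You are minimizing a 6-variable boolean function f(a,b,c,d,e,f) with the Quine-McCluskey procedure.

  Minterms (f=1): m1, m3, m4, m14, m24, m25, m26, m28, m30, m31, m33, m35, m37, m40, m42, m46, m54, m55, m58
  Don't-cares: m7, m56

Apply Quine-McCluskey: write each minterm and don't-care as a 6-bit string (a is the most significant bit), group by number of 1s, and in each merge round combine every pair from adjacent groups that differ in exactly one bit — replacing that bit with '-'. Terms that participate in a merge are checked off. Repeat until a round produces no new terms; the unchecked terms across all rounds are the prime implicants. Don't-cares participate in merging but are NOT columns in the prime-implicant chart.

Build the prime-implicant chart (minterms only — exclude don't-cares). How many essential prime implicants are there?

Round 0: 000001✓ 000011✓ 000100 000111✓ 001110✓ 011000✓ 011001✓ 011010✓ 011100✓ 011110✓ 011111✓ 100001✓ 100011✓ 100101✓ 101000✓ 101010✓ 101110✓ 110110✓ 110111✓ 111000✓ 111010✓
Round 1: -00001✓ -00011✓ -01110 -11000✓ -11010✓ 0-1110 000-11 0000-1✓ 011-00✓ 011-10✓ 0110-0✓ 01100- 0111-0✓ 01111- 1-1000✓ 1-1010✓ 100-01 1000-1✓ 101-10 1010-0✓ 11011- 1110-0✓
Round 2: -000-1 -110-0 011--0 1-10-0
PIs = {-000-1, -01110, -110-0, 0-1110, 000-11, 000100, 011--0, 01100-, 01111-, 1-10-0, 100-01, 101-10, 11011-}
Coverage chart:
  m1: -000-1 ←essential
  m3: -000-1,000-11
  m4: 000100 ←essential
  m14: -01110,0-1110
  m24: -110-0,011--0,01100-
  m25: 01100- ←essential
  m26: -110-0,011--0
  m28: 011--0 ←essential
  m30: 0-1110,011--0,01111-
  m31: 01111- ←essential
  m33: -000-1,100-01
  m35: -000-1 ←essential
  m37: 100-01 ←essential
  m40: 1-10-0 ←essential
  m42: 1-10-0,101-10
  m46: -01110,101-10
  m54: 11011- ←essential
  m55: 11011- ←essential
  m58: -110-0,1-10-0
Essential: -000-1, 000100, 011--0, 01100-, 01111-, 1-10-0, 100-01, 11011-

8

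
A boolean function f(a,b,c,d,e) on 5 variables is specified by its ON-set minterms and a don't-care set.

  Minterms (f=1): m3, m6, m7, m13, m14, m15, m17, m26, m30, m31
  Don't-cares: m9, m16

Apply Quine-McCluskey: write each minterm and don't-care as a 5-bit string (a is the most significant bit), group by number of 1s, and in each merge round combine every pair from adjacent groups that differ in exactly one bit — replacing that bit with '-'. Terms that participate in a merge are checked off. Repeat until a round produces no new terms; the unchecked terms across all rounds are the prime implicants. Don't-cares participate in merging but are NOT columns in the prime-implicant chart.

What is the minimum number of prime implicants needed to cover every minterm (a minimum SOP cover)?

size-2^0 implicants → 00011(✓)  00110(✓)  00111(✓)  01001(✓)  01101(✓)  01110(✓)  01111(✓)  10000(✓)  10001(✓)  11010(✓)  11110(✓)  11111(✓)
size-2^1 implicants → -1110(✓)  -1111(✓)  0-110(✓)  0-111(✓)  00-11  0011-(✓)  01-01  011-1  0111-(✓)  1000-  11-10  1111-(✓)
size-2^2 implicants → -111-  0-11-
Unchecked terms (primes): -111-, 0-11-, 00-11, 01-01, 011-1, 1000-, 11-10
Minterm coverage:
  m3 ⊆ 00-11 [E]
  m6 ⊆ 0-11- [E]
  m7 ⊆ 0-11-,00-11
  m13 ⊆ 01-01,011-1
  m14 ⊆ -111-,0-11-
  m15 ⊆ -111-,0-11-,011-1
  m17 ⊆ 1000- [E]
  m26 ⊆ 11-10 [E]
  m30 ⊆ -111-,11-10
  m31 ⊆ -111- [E]
E = {-111-, 0-11-, 00-11, 1000-, 11-10}
Petrick residual → 01-01
Cover = bcd + a'cd + a'b'de + a'bd'e + ab'c'd' + abde'  |cover|=6

6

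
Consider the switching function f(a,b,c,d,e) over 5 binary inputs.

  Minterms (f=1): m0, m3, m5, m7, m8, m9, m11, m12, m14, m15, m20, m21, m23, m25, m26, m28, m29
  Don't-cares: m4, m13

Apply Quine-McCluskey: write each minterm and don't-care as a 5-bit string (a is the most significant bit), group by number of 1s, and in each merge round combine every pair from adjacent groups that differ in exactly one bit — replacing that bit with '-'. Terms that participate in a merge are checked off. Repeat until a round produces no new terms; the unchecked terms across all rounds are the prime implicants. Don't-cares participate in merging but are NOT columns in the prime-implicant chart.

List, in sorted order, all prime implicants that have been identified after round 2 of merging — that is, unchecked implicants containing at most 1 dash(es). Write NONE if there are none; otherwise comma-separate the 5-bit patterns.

size-2^0 implicants → 00000(✓)  00011(✓)  00100(✓)  00101(✓)  00111(✓)  01000(✓)  01001(✓)  01011(✓)  01100(✓)  01101(✓)  01110(✓)  01111(✓)  10100(✓)  10101(✓)  10111(✓)  11001(✓)  11010  11100(✓)  11101(✓)
size-2^1 implicants → -0100(✓)  -0101(✓)  -0111(✓)  -1001(✓)  -1100(✓)  -1101(✓)  0-000(✓)  0-011(✓)  0-100(✓)  0-101(✓)  0-111(✓)  00-00(✓)  00-11(✓)  001-1(✓)  0010-(✓)  01-00(✓)  01-01(✓)  01-11(✓)  010-1(✓)  0100-(✓)  011-0(✓)  011-1(✓)  0110-(✓)  0111-(✓)  1-100(✓)  1-101(✓)  101-1(✓)  1010-(✓)  11-01(✓)  1110-(✓)
size-2^2 implicants → --100(✓)  --101(✓)  -01-1  -010-(✓)  -1-01  -110-(✓)  0--00  0--11  0-1-1  0-10-(✓)  01--1  01-0-  011--  1-10-(✓)
size-2^3 implicants → --10-
Unchecked terms (primes): --10-, -01-1, -1-01, 0--00, 0--11, 0-1-1, 01--1, 01-0-, 011--, 11010

11010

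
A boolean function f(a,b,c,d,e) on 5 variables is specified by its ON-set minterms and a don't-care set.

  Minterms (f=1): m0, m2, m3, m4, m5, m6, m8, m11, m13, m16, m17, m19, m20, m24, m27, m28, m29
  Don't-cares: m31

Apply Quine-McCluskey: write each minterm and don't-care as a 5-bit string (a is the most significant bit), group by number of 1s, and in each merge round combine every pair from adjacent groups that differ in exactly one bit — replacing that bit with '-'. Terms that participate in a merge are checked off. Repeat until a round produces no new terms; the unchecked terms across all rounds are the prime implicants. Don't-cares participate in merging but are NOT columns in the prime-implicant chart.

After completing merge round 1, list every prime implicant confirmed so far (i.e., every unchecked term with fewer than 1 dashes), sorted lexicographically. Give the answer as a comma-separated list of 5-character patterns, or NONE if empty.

NONE

Round 0: 00000✓ 00010✓ 00011✓ 00100✓ 00101✓ 00110✓ 01000✓ 01011✓ 01101✓ 10000✓ 10001✓ 10011✓ 10100✓ 11000✓ 11011✓ 11100✓ 11101✓ 11111✓
Round 1: -0000✓ -0011✓ -0100✓ -1000✓ -1011✓ -1101 0-000✓ 0-011✓ 0-101 00-00✓ 00-10✓ 000-0✓ 0001- 001-0✓ 0010- 1-000✓ 1-011✓ 1-100✓ 10-00✓ 100-1 1000- 11-00✓ 11-11 111-1 1110-
Round 2: --000 --011 -0-00 00--0 1--00
PIs = {--000, --011, -0-00, -1101, 0-101, 00--0, 0001-, 0010-, 1--00, 100-1, 1000-, 11-11, 111-1, 1110-}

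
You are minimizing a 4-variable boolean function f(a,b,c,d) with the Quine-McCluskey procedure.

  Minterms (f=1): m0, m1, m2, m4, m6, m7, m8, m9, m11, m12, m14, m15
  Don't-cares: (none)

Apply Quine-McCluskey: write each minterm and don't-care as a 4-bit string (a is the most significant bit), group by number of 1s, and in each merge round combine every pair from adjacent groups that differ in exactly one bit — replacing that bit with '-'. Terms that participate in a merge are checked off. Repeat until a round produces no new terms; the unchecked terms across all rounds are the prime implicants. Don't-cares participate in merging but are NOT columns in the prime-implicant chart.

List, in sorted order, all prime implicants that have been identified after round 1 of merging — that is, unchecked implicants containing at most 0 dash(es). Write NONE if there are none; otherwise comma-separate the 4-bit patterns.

Round 0: 0000✓ 0001✓ 0010✓ 0100✓ 0110✓ 0111✓ 1000✓ 1001✓ 1011✓ 1100✓ 1110✓ 1111✓
Round 1: -000✓ -001✓ -100✓ -110✓ -111✓ 0-00✓ 0-10✓ 00-0✓ 000-✓ 01-0✓ 011-✓ 1-00✓ 1-11 10-1 100-✓ 11-0✓ 111-✓
Round 2: --00 -00- -1-0 -11- 0--0
PIs = {--00, -00-, -1-0, -11-, 0--0, 1-11, 10-1}

NONE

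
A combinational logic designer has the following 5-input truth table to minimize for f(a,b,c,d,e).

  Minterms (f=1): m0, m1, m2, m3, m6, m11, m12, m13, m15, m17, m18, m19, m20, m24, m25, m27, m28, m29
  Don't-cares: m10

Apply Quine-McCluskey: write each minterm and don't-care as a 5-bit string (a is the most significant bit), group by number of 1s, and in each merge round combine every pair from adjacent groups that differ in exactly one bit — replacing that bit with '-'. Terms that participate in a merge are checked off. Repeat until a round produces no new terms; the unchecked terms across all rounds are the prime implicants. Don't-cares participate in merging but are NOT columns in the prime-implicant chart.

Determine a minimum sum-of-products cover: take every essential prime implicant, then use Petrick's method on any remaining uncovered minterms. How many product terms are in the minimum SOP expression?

8

[col 0] 00000*, 00001*, 00010*, 00011*, 00110*, 01010*, 01011*, 01100*, 01101*, 01111*, 10001*, 10010*, 10011*, 10100*, 11000*, 11001*, 11011*, 11100*, 11101*
[col 1] -0001*, -0010*, -0011*, -1011*, -1100*, -1101*, 0-010*, 0-011*, 00-10, 000-0*, 000-1*, 0000-*, 0001-*, 01-11, 0101-*, 011-1, 0110-*, 1-001*, 1-011*, 1-100, 100-1*, 1001-*, 11-00*, 11-01*, 110-1*, 1100-*, 1110-*
[col 2] --011, -00-1, -001-, -110-, 0-01-, 000--, 1-0-1, 11-0-
Prime implicants: --011, -00-1, -001-, -110-, 0-01-, 00-10, 000--, 01-11, 011-1, 1-0-1, 1-100, 11-0-
PI chart (minterm → PIs covering it):
  0 | 000--  (sole → essential)
  1 | -00-1,000--
  2 | -001-,0-01-,00-10,000--
  3 | --011,-00-1,-001-,0-01-,000--
  6 | 00-10  (sole → essential)
  11 | --011,0-01-,01-11
  12 | -110-  (sole → essential)
  13 | -110-,011-1
  15 | 01-11,011-1
  17 | -00-1,1-0-1
  18 | -001-  (sole → essential)
  19 | --011,-00-1,-001-,1-0-1
  20 | 1-100  (sole → essential)
  24 | 11-0-  (sole → essential)
  25 | 1-0-1,11-0-
  27 | --011,1-0-1
  28 | -110-,1-100,11-0-
  29 | -110-,11-0-
Essential prime implicants: -001-, -110-, 00-10, 000--, 1-100, 11-0-
Petrick residual → 01-11, 1-0-1
Minimum SOP uses 8 PIs: b'c'd + bcd' + a'b'de' + a'b'c' + a'bde + ac'e + acd'e' + abd'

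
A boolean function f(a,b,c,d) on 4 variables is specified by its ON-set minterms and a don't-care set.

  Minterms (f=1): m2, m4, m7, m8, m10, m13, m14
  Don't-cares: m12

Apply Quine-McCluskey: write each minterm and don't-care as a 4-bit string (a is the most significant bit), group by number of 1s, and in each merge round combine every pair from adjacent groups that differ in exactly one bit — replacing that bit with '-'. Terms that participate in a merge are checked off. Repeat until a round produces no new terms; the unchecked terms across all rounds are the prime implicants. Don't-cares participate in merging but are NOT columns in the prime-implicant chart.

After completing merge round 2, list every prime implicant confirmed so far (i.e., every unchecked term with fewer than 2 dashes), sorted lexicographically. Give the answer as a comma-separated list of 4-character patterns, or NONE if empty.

size-2^0 implicants → 0010(✓)  0100(✓)  0111  1000(✓)  1010(✓)  1100(✓)  1101(✓)  1110(✓)
size-2^1 implicants → -010  -100  1-00(✓)  1-10(✓)  10-0(✓)  11-0(✓)  110-
size-2^2 implicants → 1--0
Unchecked terms (primes): -010, -100, 0111, 1--0, 110-

-010, -100, 0111, 110-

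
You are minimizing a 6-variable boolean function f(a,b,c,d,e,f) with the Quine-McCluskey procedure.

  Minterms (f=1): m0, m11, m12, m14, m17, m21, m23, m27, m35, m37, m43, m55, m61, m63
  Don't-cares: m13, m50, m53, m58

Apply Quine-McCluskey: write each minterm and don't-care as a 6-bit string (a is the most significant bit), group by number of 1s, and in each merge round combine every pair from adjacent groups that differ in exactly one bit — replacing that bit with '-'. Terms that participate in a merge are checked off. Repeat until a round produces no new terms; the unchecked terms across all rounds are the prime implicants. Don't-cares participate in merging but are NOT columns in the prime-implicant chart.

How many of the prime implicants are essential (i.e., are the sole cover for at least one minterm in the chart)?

8

Round 0: 000000 001011✓ 001100✓ 001101✓ 001110✓ 010001✓ 010101✓ 010111✓ 011011✓ 100011✓ 100101✓ 101011✓ 110010✓ 110101✓ 110111✓ 111010✓ 111101✓ 111111✓
Round 1: -01011 -10101✓ -10111✓ 0-1011 0011-0 00110- 010-01 0101-1✓ 1-0101 10-011 11-010 11-101✓ 11-111✓ 1101-1✓ 1111-1✓
Round 2: -101-1 11-1-1
PIs = {-01011, -101-1, 0-1011, 000000, 0011-0, 00110-, 010-01, 1-0101, 10-011, 11-010, 11-1-1}
Coverage chart:
  m0: 000000 ←essential
  m11: -01011,0-1011
  m12: 0011-0,00110-
  m14: 0011-0 ←essential
  m17: 010-01 ←essential
  m21: -101-1,010-01
  m23: -101-1 ←essential
  m27: 0-1011 ←essential
  m35: 10-011 ←essential
  m37: 1-0101 ←essential
  m43: -01011,10-011
  m55: -101-1,11-1-1
  m61: 11-1-1 ←essential
  m63: 11-1-1 ←essential
Essential: -101-1, 0-1011, 000000, 0011-0, 010-01, 1-0101, 10-011, 11-1-1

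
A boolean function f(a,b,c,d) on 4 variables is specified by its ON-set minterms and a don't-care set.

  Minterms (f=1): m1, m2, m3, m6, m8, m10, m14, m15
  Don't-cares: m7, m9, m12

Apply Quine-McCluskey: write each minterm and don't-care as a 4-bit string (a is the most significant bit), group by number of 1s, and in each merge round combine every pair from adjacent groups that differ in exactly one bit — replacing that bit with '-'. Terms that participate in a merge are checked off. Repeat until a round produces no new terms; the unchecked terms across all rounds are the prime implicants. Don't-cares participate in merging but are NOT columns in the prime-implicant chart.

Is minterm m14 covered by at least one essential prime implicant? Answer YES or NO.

YES

size-2^0 implicants → 0001(✓)  0010(✓)  0011(✓)  0110(✓)  0111(✓)  1000(✓)  1001(✓)  1010(✓)  1100(✓)  1110(✓)  1111(✓)
size-2^1 implicants → -001  -010(✓)  -110(✓)  -111(✓)  0-10(✓)  0-11(✓)  00-1  001-(✓)  011-(✓)  1-00(✓)  1-10(✓)  10-0(✓)  100-  11-0(✓)  111-(✓)
size-2^2 implicants → --10  -11-  0-1-  1--0
Unchecked terms (primes): --10, -001, -11-, 0-1-, 00-1, 1--0, 100-
Minterm coverage:
  m1 ⊆ -001,00-1
  m2 ⊆ --10,0-1-
  m3 ⊆ 0-1-,00-1
  m6 ⊆ --10,-11-,0-1-
  m8 ⊆ 1--0,100-
  m10 ⊆ --10,1--0
  m14 ⊆ --10,-11-,1--0
  m15 ⊆ -11- [E]
E = {-11-}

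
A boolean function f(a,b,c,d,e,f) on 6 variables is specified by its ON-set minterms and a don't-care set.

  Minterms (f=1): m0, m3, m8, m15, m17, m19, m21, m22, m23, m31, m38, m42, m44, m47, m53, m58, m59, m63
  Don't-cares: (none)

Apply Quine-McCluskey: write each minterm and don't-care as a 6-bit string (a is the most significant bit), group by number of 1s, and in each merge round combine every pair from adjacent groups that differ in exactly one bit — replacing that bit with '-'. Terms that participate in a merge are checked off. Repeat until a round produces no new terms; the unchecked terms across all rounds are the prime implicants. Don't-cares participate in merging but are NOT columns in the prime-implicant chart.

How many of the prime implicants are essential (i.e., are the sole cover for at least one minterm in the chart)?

[col 0] 000000*, 000011*, 001000*, 001111*, 010001*, 010011*, 010101*, 010110*, 010111*, 011111*, 100110, 101010*, 101100, 101111*, 110101*, 111010*, 111011*, 111111*
[col 1] -01111*, -10101, -11111*, 0-0011, 0-1111*, 00-000, 01-111, 010-01*, 010-11*, 0100-1*, 0101-1*, 01011-, 1-1010, 1-1111*, 111-11, 11101-
[col 2] --1111, 010--1
Prime implicants: --1111, -10101, 0-0011, 00-000, 01-111, 010--1, 01011-, 1-1010, 100110, 101100, 111-11, 11101-
PI chart (minterm → PIs covering it):
  0 | 00-000  (sole → essential)
  3 | 0-0011  (sole → essential)
  8 | 00-000  (sole → essential)
  15 | --1111  (sole → essential)
  17 | 010--1  (sole → essential)
  19 | 0-0011,010--1
  21 | -10101,010--1
  22 | 01011-  (sole → essential)
  23 | 01-111,010--1,01011-
  31 | --1111,01-111
  38 | 100110  (sole → essential)
  42 | 1-1010  (sole → essential)
  44 | 101100  (sole → essential)
  47 | --1111  (sole → essential)
  53 | -10101  (sole → essential)
  58 | 1-1010,11101-
  59 | 111-11,11101-
  63 | --1111,111-11
Essential prime implicants: --1111, -10101, 0-0011, 00-000, 010--1, 01011-, 1-1010, 100110, 101100

9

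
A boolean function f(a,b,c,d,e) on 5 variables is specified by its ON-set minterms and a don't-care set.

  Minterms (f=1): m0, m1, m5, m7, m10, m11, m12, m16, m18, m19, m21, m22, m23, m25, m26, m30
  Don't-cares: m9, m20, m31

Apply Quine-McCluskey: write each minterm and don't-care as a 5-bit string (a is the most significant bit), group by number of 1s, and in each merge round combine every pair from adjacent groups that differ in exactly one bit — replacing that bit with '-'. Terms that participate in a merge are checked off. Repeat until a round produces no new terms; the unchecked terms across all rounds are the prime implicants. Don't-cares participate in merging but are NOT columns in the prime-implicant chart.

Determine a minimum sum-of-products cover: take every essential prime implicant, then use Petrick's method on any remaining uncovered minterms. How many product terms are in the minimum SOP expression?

8

[col 0] 00000*, 00001*, 00101*, 00111*, 01001*, 01010*, 01011*, 01100, 10000*, 10010*, 10011*, 10100*, 10101*, 10110*, 10111*, 11001*, 11010*, 11110*, 11111*
[col 1] -0000, -0101*, -0111*, -1001, -1010, 0-001, 00-01, 0000-, 001-1*, 010-1, 0101-, 1-010*, 1-110*, 1-111*, 10-00*, 10-10*, 10-11*, 100-0*, 1001-*, 101-0*, 101-1*, 1010-*, 1011-*, 11-10*, 1111-*
[col 2] -01-1, 1--10, 1-11-, 10--0, 10-1-, 101--
Prime implicants: -0000, -01-1, -1001, -1010, 0-001, 00-01, 0000-, 010-1, 0101-, 01100, 1--10, 1-11-, 10--0, 10-1-, 101--
PI chart (minterm → PIs covering it):
  0 | -0000,0000-
  1 | 0-001,00-01,0000-
  5 | -01-1,00-01
  7 | -01-1  (sole → essential)
  10 | -1010,0101-
  11 | 010-1,0101-
  12 | 01100  (sole → essential)
  16 | -0000,10--0
  18 | 1--10,10--0,10-1-
  19 | 10-1-  (sole → essential)
  21 | -01-1,101--
  22 | 1--10,1-11-,10--0,10-1-,101--
  23 | -01-1,1-11-,10-1-,101--
  25 | -1001  (sole → essential)
  26 | -1010,1--10
  30 | 1--10,1-11-
Essential prime implicants: -01-1, -1001, 01100, 10-1-
Petrick residual → -0000, 0-001, 0101-, 1--10
Minimum SOP uses 8 PIs: b'c'd'e' + b'ce + bc'd'e + a'c'd'e + a'bc'd + a'bcd'e' + ade' + ab'd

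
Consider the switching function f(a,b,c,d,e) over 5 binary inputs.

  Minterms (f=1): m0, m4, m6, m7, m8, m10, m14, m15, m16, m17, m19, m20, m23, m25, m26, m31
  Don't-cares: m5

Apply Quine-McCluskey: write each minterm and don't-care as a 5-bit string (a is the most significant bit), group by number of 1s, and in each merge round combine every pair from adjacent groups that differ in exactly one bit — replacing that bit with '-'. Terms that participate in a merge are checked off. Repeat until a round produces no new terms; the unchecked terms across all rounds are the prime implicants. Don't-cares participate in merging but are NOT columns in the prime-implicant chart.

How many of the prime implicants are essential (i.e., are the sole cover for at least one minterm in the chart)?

size-2^0 implicants → 00000(✓)  00100(✓)  00101(✓)  00110(✓)  00111(✓)  01000(✓)  01010(✓)  01110(✓)  01111(✓)  10000(✓)  10001(✓)  10011(✓)  10100(✓)  10111(✓)  11001(✓)  11010(✓)  11111(✓)
size-2^1 implicants → -0000(✓)  -0100(✓)  -0111(✓)  -1010  -1111(✓)  0-000  0-110(✓)  0-111(✓)  00-00(✓)  001-0(✓)  001-1(✓)  0010-(✓)  0011-(✓)  01-10  010-0  0111-(✓)  1-001  1-111(✓)  10-00(✓)  10-11  100-1  1000-
size-2^2 implicants → --111  -0-00  0-11-  001--
Unchecked terms (primes): --111, -0-00, -1010, 0-000, 0-11-, 001--, 01-10, 010-0, 1-001, 10-11, 100-1, 1000-
Minterm coverage:
  m0 ⊆ -0-00,0-000
  m4 ⊆ -0-00,001--
  m6 ⊆ 0-11-,001--
  m7 ⊆ --111,0-11-,001--
  m8 ⊆ 0-000,010-0
  m10 ⊆ -1010,01-10,010-0
  m14 ⊆ 0-11-,01-10
  m15 ⊆ --111,0-11-
  m16 ⊆ -0-00,1000-
  m17 ⊆ 1-001,100-1,1000-
  m19 ⊆ 10-11,100-1
  m20 ⊆ -0-00 [E]
  m23 ⊆ --111,10-11
  m25 ⊆ 1-001 [E]
  m26 ⊆ -1010 [E]
  m31 ⊆ --111 [E]
E = {--111, -0-00, -1010, 1-001}

4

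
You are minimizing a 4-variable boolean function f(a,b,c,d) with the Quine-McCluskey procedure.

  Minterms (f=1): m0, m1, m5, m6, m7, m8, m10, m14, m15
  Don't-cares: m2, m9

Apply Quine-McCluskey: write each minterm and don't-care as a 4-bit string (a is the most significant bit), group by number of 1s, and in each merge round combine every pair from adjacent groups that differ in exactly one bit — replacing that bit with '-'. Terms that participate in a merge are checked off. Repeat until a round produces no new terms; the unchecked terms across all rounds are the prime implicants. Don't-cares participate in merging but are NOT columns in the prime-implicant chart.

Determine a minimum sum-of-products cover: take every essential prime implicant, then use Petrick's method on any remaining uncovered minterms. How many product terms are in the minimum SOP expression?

size-2^0 implicants → 0000(✓)  0001(✓)  0010(✓)  0101(✓)  0110(✓)  0111(✓)  1000(✓)  1001(✓)  1010(✓)  1110(✓)  1111(✓)
size-2^1 implicants → -000(✓)  -001(✓)  -010(✓)  -110(✓)  -111(✓)  0-01  0-10(✓)  00-0(✓)  000-(✓)  01-1  011-(✓)  1-10(✓)  10-0(✓)  100-(✓)  111-(✓)
size-2^2 implicants → --10  -0-0  -00-  -11-
Unchecked terms (primes): --10, -0-0, -00-, -11-, 0-01, 01-1
Minterm coverage:
  m0 ⊆ -0-0,-00-
  m1 ⊆ -00-,0-01
  m5 ⊆ 0-01,01-1
  m6 ⊆ --10,-11-
  m7 ⊆ -11-,01-1
  m8 ⊆ -0-0,-00-
  m10 ⊆ --10,-0-0
  m14 ⊆ --10,-11-
  m15 ⊆ -11- [E]
E = {-11-}
Petrick residual → -0-0, 0-01
Cover = b'd' + bc + a'c'd  |cover|=3

3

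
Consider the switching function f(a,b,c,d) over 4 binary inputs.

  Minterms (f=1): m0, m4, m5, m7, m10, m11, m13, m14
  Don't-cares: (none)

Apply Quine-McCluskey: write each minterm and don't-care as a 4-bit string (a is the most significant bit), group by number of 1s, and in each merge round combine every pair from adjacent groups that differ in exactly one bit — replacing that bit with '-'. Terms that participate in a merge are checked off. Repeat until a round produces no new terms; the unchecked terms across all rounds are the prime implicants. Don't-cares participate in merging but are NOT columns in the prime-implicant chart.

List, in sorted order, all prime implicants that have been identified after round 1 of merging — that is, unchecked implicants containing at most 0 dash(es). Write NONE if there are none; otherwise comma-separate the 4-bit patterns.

[col 0] 0000*, 0100*, 0101*, 0111*, 1010*, 1011*, 1101*, 1110*
[col 1] -101, 0-00, 01-1, 010-, 1-10, 101-
Prime implicants: -101, 0-00, 01-1, 010-, 1-10, 101-

NONE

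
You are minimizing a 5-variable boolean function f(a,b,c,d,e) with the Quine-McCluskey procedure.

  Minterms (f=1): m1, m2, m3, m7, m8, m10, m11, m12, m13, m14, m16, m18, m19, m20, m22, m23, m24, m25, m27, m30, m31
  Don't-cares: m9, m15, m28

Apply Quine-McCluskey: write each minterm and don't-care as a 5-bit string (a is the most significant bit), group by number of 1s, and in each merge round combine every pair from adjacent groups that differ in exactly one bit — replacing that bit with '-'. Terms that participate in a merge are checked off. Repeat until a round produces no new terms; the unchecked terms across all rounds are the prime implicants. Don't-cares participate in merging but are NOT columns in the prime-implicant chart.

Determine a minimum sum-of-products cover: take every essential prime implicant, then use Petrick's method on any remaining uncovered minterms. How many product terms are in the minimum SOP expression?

7

[col 0] 00001*, 00010*, 00011*, 00111*, 01000*, 01001*, 01010*, 01011*, 01100*, 01101*, 01110*, 01111*, 10000*, 10010*, 10011*, 10100*, 10110*, 10111*, 11000*, 11001*, 11011*, 11100*, 11110*, 11111*
[col 1] -0010*, -0011*, -0111*, -1000*, -1001*, -1011*, -1100*, -1110*, -1111*, 0-001*, 0-010*, 0-011*, 0-111*, 00-11*, 000-1*, 0001-*, 01-00*, 01-01*, 01-10*, 01-11*, 010-0*, 010-1*, 0100-*, 0101-*, 011-0*, 011-1*, 0110-*, 0111-*, 1-000*, 1-011*, 1-100*, 1-110*, 1-111*, 10-00*, 10-10*, 10-11*, 100-0*, 1001-*, 101-0*, 1011-*, 11-00*, 11-11*, 110-1*, 1100-*, 111-0*, 1111-*
[col 2] --011*, --111*, -0-11*, -001-, -1-00, -1-11*, -10-1, -100-, -11-0, -111-, 0--11*, 0-0-1, 0-01-, 01--0*, 01--1*, 01-0-*, 01-1-*, 010--*, 011--*, 1--00, 1--11*, 1-1-0, 1-11-, 10--0, 10-1-
[col 3] ---11, 01---
Prime implicants: ---11, -001-, -1-00, -10-1, -100-, -11-0, -111-, 0-0-1, 0-01-, 01---, 1--00, 1-1-0, 1-11-, 10--0, 10-1-
PI chart (minterm → PIs covering it):
  1 | 0-0-1  (sole → essential)
  2 | -001-,0-01-
  3 | ---11,-001-,0-0-1,0-01-
  7 | ---11  (sole → essential)
  8 | -1-00,-100-,01---
  10 | 0-01-,01---
  11 | ---11,-10-1,0-0-1,0-01-,01---
  12 | -1-00,-11-0,01---
  13 | 01---  (sole → essential)
  14 | -11-0,-111-,01---
  16 | 1--00,10--0
  18 | -001-,10--0,10-1-
  19 | ---11,-001-,10-1-
  20 | 1--00,1-1-0,10--0
  22 | 1-1-0,1-11-,10--0,10-1-
  23 | ---11,1-11-,10-1-
  24 | -1-00,-100-,1--00
  25 | -10-1,-100-
  27 | ---11,-10-1
  30 | -11-0,-111-,1-1-0,1-11-
  31 | ---11,-111-,1-11-
Essential prime implicants: ---11, 0-0-1, 01---
Petrick residual → -001-, -10-1, 1--00, 1-1-0
Minimum SOP uses 7 PIs: de + b'c'd + bc'e + a'c'e + a'b + ad'e' + ace'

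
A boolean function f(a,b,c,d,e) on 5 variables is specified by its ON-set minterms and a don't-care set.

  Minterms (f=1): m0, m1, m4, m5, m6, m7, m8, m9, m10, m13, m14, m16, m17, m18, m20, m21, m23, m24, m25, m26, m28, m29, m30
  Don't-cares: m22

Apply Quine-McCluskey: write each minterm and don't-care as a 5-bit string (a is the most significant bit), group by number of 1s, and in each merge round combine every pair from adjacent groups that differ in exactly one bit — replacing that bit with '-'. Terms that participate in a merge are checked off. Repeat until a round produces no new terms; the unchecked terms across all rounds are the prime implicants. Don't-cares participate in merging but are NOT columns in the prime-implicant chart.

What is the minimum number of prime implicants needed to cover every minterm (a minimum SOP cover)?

[col 0] 00000*, 00001*, 00100*, 00101*, 00110*, 00111*, 01000*, 01001*, 01010*, 01101*, 01110*, 10000*, 10001*, 10010*, 10100*, 10101*, 10110*, 10111*, 11000*, 11001*, 11010*, 11100*, 11101*, 11110*
[col 1] -0000*, -0001*, -0100*, -0101*, -0110*, -0111*, -1000*, -1001*, -1010*, -1101*, -1110*, 0-000*, 0-001*, 0-101*, 0-110*, 00-00*, 00-01*, 0000-*, 001-0*, 001-1*, 0010-*, 0011-*, 01-01*, 01-10*, 010-0*, 0100-*, 1-000*, 1-001*, 1-010*, 1-100*, 1-101*, 1-110*, 10-00*, 10-01*, 10-10*, 100-0*, 1000-*, 101-0*, 101-1*, 1010-*, 1011-*, 11-00*, 11-01*, 11-10*, 110-0*, 1100-*, 111-0*, 1110-*
[col 2] --000*, --001*, --101*, --110, -0-00*, -0-01*, -000-*, -01-0*, -01-1*, -010-*, -011-*, -1-01*, -1-10, -10-0, -100-*, 0--01*, 0-00-*, 00-0-*, 001--*, 1--00*, 1--01*, 1--10*, 1-0-0*, 1-00-*, 1-1-0*, 1-10-*, 10--0*, 10-0-*, 101--*, 11--0*, 11-0-*
[col 3] ---01, --00-, -0-0-, -01--, 1---0, 1--0-
Prime implicants: ---01, --00-, --110, -0-0-, -01--, -1-10, -10-0, 1---0, 1--0-
PI chart (minterm → PIs covering it):
  0 | --00-,-0-0-
  1 | ---01,--00-,-0-0-
  4 | -0-0-,-01--
  5 | ---01,-0-0-,-01--
  6 | --110,-01--
  7 | -01--  (sole → essential)
  8 | --00-,-10-0
  9 | ---01,--00-
  10 | -1-10,-10-0
  13 | ---01  (sole → essential)
  14 | --110,-1-10
  16 | --00-,-0-0-,1---0,1--0-
  17 | ---01,--00-,-0-0-,1--0-
  18 | 1---0  (sole → essential)
  20 | -0-0-,-01--,1---0,1--0-
  21 | ---01,-0-0-,-01--,1--0-
  23 | -01--  (sole → essential)
  24 | --00-,-10-0,1---0,1--0-
  25 | ---01,--00-,1--0-
  26 | -1-10,-10-0,1---0
  28 | 1---0,1--0-
  29 | ---01,1--0-
  30 | --110,-1-10,1---0
Essential prime implicants: ---01, -01--, 1---0
Petrick residual → --00-, -1-10
Minimum SOP uses 5 PIs: d'e + c'd' + b'c + bde' + ae'

5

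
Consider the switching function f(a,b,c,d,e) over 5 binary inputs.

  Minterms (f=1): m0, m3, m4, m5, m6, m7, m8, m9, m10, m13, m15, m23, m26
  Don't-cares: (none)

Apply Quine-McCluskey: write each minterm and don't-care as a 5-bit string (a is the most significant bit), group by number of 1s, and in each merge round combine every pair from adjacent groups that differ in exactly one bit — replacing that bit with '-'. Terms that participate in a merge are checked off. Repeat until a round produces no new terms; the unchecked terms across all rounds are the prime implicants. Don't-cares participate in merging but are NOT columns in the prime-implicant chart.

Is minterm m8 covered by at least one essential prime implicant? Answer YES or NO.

[col 0] 00000*, 00011*, 00100*, 00101*, 00110*, 00111*, 01000*, 01001*, 01010*, 01101*, 01111*, 10111*, 11010*
[col 1] -0111, -1010, 0-000, 0-101*, 0-111*, 00-00, 00-11, 001-0*, 001-1*, 0010-*, 0011-*, 01-01, 010-0, 0100-, 011-1*
[col 2] 0-1-1, 001--
Prime implicants: -0111, -1010, 0-000, 0-1-1, 00-00, 00-11, 001--, 01-01, 010-0, 0100-
PI chart (minterm → PIs covering it):
  0 | 0-000,00-00
  3 | 00-11  (sole → essential)
  4 | 00-00,001--
  5 | 0-1-1,001--
  6 | 001--  (sole → essential)
  7 | -0111,0-1-1,00-11,001--
  8 | 0-000,010-0,0100-
  9 | 01-01,0100-
  10 | -1010,010-0
  13 | 0-1-1,01-01
  15 | 0-1-1  (sole → essential)
  23 | -0111  (sole → essential)
  26 | -1010  (sole → essential)
Essential prime implicants: -0111, -1010, 0-1-1, 00-11, 001--

NO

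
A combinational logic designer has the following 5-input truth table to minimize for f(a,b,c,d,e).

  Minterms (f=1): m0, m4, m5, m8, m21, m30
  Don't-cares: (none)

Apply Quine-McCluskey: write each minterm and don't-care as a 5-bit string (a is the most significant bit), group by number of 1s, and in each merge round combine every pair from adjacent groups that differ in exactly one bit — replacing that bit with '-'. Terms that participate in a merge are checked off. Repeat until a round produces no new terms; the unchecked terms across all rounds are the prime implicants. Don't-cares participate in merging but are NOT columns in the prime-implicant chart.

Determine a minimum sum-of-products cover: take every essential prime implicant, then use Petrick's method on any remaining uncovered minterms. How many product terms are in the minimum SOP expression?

Round 0: 00000✓ 00100✓ 00101✓ 01000✓ 10101✓ 11110
Round 1: -0101 0-000 00-00 0010-
PIs = {-0101, 0-000, 00-00, 0010-, 11110}
Coverage chart:
  m0: 0-000,00-00
  m4: 00-00,0010-
  m5: -0101,0010-
  m8: 0-000 ←essential
  m21: -0101 ←essential
  m30: 11110 ←essential
Essential: -0101, 0-000, 11110
Petrick residual → 00-00
Min cover (4 terms): b'cd'e + a'c'd'e' + a'b'd'e' + abcde'

4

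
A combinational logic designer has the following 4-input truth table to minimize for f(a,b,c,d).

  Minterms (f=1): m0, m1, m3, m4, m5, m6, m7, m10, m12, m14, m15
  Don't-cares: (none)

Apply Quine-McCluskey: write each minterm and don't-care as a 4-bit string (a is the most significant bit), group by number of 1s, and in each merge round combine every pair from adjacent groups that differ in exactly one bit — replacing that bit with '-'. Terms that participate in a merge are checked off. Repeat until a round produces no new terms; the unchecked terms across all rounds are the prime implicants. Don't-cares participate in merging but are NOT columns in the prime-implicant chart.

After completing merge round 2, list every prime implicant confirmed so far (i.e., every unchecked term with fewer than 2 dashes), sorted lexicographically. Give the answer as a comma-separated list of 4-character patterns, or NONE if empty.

Round 0: 0000✓ 0001✓ 0011✓ 0100✓ 0101✓ 0110✓ 0111✓ 1010✓ 1100✓ 1110✓ 1111✓
Round 1: -100✓ -110✓ -111✓ 0-00✓ 0-01✓ 0-11✓ 00-1✓ 000-✓ 01-0✓ 01-1✓ 010-✓ 011-✓ 1-10 11-0✓ 111-✓
Round 2: -1-0 -11- 0--1 0-0- 01--
PIs = {-1-0, -11-, 0--1, 0-0-, 01--, 1-10}

1-10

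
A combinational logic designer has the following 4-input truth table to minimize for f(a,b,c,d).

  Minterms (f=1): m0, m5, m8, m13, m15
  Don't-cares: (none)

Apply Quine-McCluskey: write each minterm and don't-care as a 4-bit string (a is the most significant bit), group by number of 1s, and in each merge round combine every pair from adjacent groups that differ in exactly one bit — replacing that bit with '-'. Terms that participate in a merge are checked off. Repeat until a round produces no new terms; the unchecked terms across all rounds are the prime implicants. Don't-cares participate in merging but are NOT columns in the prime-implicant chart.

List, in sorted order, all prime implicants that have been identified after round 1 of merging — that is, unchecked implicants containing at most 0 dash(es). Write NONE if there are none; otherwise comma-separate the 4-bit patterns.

NONE

size-2^0 implicants → 0000(✓)  0101(✓)  1000(✓)  1101(✓)  1111(✓)
size-2^1 implicants → -000  -101  11-1
Unchecked terms (primes): -000, -101, 11-1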